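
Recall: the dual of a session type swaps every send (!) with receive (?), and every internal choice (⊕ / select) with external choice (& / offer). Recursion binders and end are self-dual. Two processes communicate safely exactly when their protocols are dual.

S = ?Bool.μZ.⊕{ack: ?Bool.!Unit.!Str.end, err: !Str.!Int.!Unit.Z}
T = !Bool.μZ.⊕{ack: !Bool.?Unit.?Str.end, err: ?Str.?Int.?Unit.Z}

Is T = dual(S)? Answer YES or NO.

NO

?Bool | !Bool  ✓
  μZ | μZ  ✓ (rec unchanged)
    ⊕{ack,err} | ⊕{ack,err}  ✗ choice polarity not flipped — not dual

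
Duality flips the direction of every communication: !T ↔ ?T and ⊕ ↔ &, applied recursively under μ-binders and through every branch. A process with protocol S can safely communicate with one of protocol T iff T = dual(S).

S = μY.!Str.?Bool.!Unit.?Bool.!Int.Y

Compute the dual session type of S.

μY = μY  (binder kept)
  !Str = ?Str
    ?Bool = !Bool
      !Unit = ?Unit
        ?Bool = !Bool
          !Int = ?Int
            dual(Y) = Y

μY.?Str.!Bool.?Unit.!Bool.?Int.Y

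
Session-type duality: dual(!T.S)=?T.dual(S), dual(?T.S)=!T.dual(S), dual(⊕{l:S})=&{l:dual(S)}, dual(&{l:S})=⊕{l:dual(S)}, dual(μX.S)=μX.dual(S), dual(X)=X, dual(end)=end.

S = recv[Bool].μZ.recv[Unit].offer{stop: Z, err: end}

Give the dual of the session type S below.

recv[Bool] ↦ send[Bool]
  μZ ↦ μZ  (μ self-dual)
    recv[Unit] ↦ send[Unit]
      offer{stop,err} ↦ select{stop,err}  (&→⊕)
        • stop:
          Z ↦ Z
        • err:
          end ↦ end

send[Bool].μZ.send[Unit].select{stop: Z, err: end}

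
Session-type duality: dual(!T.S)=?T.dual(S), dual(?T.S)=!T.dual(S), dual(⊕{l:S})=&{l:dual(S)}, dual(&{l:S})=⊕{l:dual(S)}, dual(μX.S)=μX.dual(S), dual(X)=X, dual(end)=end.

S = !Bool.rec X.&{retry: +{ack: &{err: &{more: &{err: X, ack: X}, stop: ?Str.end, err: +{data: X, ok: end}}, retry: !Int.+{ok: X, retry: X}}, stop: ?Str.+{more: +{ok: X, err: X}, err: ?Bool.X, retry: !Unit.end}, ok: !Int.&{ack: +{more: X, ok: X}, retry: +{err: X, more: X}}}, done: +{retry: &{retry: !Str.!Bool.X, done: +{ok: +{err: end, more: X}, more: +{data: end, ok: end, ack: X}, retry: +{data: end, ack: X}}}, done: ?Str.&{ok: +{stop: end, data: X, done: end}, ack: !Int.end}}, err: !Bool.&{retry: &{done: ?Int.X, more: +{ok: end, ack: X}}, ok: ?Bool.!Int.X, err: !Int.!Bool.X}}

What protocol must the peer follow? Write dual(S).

!Bool = ?Bool
  rec X = rec X  (rec unchanged)
    &{retry,done,err} = +{retry,done,err}  (offer→select)
      [retry]
        +{ack,stop,ok} = &{ack,stop,ok}  (⊕→&)
          [ack]
            &{err,retry} = +{err,retry}  (offer→select)
              [err]
                &{more,stop,err} = +{more,stop,err}  (offer→select)
                  [more]
                    &{err,ack} = +{err,ack}  (offer→select)
                      [err]
                        dual(X) = X
                      [ack]
                        dual(X) = X
                  [stop]
                    ?Str = !Str
                      dual(end) = end
                  [err]
                    +{data,ok} = &{data,ok}  (⊕→&)
                      [data]
                        dual(X) = X
                      [ok]
                        dual(end) = end
              [retry]
                !Int = ?Int
                  +{ok,retry} = &{ok,retry}  (⊕→&)
                    [ok]
                      dual(X) = X
                    [retry]
                      dual(X) = X
          [stop]
            ?Str = !Str
              +{more,err,retry} = &{more,err,retry}  (⊕→&)
                [more]
                  +{ok,err} = &{ok,err}  (⊕→&)
                    [ok]
                      dual(X) = X
                    [err]
                      dual(X) = X
                [err]
                  ?Bool = !Bool
                    dual(X) = X
                [retry]
                  !Unit = ?Unit
                    dual(end) = end
          [ok]
            !Int = ?Int
              &{ack,retry} = +{ack,retry}  (offer→select)
                [ack]
                  +{more,ok} = &{more,ok}  (⊕→&)
                    [more]
                      dual(X) = X
                    [ok]
                      dual(X) = X
                [retry]
                  +{err,more} = &{err,more}  (⊕→&)
                    [err]
                      dual(X) = X
                    [more]
                      dual(X) = X
      [done]
        +{retry,done} = &{retry,done}  (⊕→&)
          [retry]
            &{retry,done} = +{retry,done}  (offer→select)
              [retry]
                !Str = ?Str
                  !Bool = ?Bool
                    dual(X) = X
              [done]
                +{ok,more,retry} = &{ok,more,retry}  (⊕→&)
                  [ok]
                    +{err,more} = &{err,more}  (⊕→&)
                      [err]
                        dual(end) = end
                      [more]
                        dual(X) = X
                  [more]
                    +{data,ok,ack} = &{data,ok,ack}  (⊕→&)
                      [data]
                        dual(end) = end
                      [ok]
                        dual(end) = end
                      [ack]
                        dual(X) = X
                  [retry]
                    +{data,ack} = &{data,ack}  (⊕→&)
                      [data]
                        dual(end) = end
                      [ack]
                        dual(X) = X
          [done]
            ?Str = !Str
              &{ok,ack} = +{ok,ack}  (offer→select)
                [ok]
                  +{stop,data,done} = &{stop,data,done}  (⊕→&)
                    [stop]
                      dual(end) = end
                    [data]
                      dual(X) = X
                    [done]
                      dual(end) = end
                [ack]
                  !Int = ?Int
                    dual(end) = end
      [err]
        !Bool = ?Bool
          &{retry,ok,err} = +{retry,ok,err}  (offer→select)
            [retry]
              &{done,more} = +{done,more}  (offer→select)
                [done]
                  ?Int = !Int
                    dual(X) = X
                [more]
                  +{ok,ack} = &{ok,ack}  (⊕→&)
                    [ok]
                      dual(end) = end
                    [ack]
                      dual(X) = X
            [ok]
              ?Bool = !Bool
                !Int = ?Int
                  dual(X) = X
            [err]
              !Int = ?Int
                !Bool = ?Bool
                  dual(X) = X

?Bool.rec X.+{retry: &{ack: +{err: +{more: +{err: X, ack: X}, stop: !Str.end, err: &{data: X, ok: end}}, retry: ?Int.&{ok: X, retry: X}}, stop: !Str.&{more: &{ok: X, err: X}, err: !Bool.X, retry: ?Unit.end}, ok: ?Int.+{ack: &{more: X, ok: X}, retry: &{err: X, more: X}}}, done: &{retry: +{retry: ?Str.?Bool.X, done: &{ok: &{err: end, more: X}, more: &{data: end, ok: end, ack: X}, retry: &{data: end, ack: X}}}, done: !Str.+{ok: &{stop: end, data: X, done: end}, ack: ?Int.end}}, err: ?Bool.+{retry: +{done: !Int.X, more: &{ok: end, ack: X}}, ok: !Bool.?Int.X, err: ?Int.?Bool.X}}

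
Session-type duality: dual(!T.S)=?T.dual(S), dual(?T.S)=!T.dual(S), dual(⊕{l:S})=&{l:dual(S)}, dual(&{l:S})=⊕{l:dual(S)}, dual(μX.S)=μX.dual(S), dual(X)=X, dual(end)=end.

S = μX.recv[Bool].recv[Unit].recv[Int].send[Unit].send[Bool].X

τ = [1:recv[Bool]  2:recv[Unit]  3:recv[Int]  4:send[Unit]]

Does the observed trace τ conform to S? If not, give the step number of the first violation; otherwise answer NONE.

NONE

@1 recv[Bool]  ok  residual = recv[Unit].recv[Int].send[Unit].send[Bool].μX.…
@2 recv[Unit]  ok  residual = recv[Int].send[Unit].send[Bool].μX.…
@3 recv[Int]  ok  residual = send[Unit].send[Bool].μX.…
@4 send[Unit]  ok  residual = send[Bool].μX.…
τ conforms to S (length 4)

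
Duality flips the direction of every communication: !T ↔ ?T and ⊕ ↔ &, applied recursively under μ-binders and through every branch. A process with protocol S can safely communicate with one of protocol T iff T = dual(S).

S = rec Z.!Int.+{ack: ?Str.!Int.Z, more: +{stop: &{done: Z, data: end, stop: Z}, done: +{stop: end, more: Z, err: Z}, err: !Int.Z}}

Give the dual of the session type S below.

rec Z.?Int.&{ack: !Str.?Int.Z, more: &{stop: +{done: Z, data: end, stop: Z}, done: &{stop: end, more: Z, err: Z}, err: ?Int.Z}}

rec Z ↦ rec Z  (rec unchanged)
  !Int ↦ ?Int
    +{ack,more} ↦ &{ack,more}  (⊕→&)
      [ack]
        ?Str ↦ !Str
          !Int ↦ ?Int
            dual(Z) = Z
      [more]
        +{stop,done,err} ↦ &{stop,done,err}  (⊕→&)
          [stop]
            &{done,data,stop} ↦ +{done,data,stop}  (external→internal)
              [done]
                dual(Z) = Z
              [data]
                dual(end) = end
              [stop]
                dual(Z) = Z
          [done]
            +{stop,more,err} ↦ &{stop,more,err}  (⊕→&)
              [stop]
                dual(end) = end
              [more]
                dual(Z) = Z
              [err]
                dual(Z) = Z
          [err]
            !Int ↦ ?Int
              dual(Z) = Z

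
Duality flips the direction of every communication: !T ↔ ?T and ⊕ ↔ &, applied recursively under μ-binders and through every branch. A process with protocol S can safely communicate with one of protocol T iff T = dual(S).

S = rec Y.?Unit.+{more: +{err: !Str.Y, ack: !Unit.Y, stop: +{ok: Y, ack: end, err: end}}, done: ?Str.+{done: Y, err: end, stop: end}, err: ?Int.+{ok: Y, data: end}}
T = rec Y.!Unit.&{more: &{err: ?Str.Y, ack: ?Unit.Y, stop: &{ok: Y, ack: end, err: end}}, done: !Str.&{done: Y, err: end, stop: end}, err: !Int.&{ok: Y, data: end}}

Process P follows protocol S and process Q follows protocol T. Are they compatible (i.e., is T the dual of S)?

rec Y | rec Y  match (rec unchanged)
  ?Unit | !Unit  match
    +{more,done,err} | &{more,done,err}  match same labels
      [more]
        +{err,ack,stop} | &{err,ack,stop}  match same labels
          [err]
            !Str | ?Str  match
              Y | Y  match
          [ack]
            !Unit | ?Unit  match
              Y | Y  match
          [stop]
            +{ok,ack,err} | &{ok,ack,err}  match same labels
              [ok]
                Y | Y  match
              [ack]
                end | end  match
              [err]
                end | end  match
      [done]
        ?Str | !Str  match
          +{done,err,stop} | &{done,err,stop}  match same labels
            [done]
              Y | Y  match
            [err]
              end | end  match
            [stop]
              end | end  match
      [err]
        ?Int | !Int  match
          +{ok,data} | &{ok,data}  match same labels
            [ok]
              Y | Y  match
            [data]
              end | end  match

YES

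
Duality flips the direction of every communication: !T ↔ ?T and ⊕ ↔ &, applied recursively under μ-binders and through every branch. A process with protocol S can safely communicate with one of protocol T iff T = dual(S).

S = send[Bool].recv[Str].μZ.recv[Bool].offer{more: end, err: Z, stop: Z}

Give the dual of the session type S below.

send[Bool] → recv[Bool]
  recv[Str] → send[Str]
    μZ → μZ  (binder kept)
      recv[Bool] → send[Bool]
        offer{more,err,stop} → select{more,err,stop}  (external→internal)
          • more:
            end self-dual
          • err:
            Z self-dual
          • stop:
            Z self-dual

recv[Bool].send[Str].μZ.send[Bool].select{more: end, err: Z, stop: Z}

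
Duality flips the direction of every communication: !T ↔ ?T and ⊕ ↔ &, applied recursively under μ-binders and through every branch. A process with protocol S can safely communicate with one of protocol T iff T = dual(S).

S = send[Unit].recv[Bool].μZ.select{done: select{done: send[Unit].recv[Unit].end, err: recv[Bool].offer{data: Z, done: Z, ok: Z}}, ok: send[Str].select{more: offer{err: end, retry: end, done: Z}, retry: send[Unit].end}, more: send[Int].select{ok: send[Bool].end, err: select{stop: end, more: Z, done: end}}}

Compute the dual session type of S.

send[Unit] = recv[Unit]
  recv[Bool] = send[Bool]
    μZ = μZ  (binder kept)
      select{done,ok,more} = offer{done,ok,more}  (select→offer)
        case done:
          select{done,err} = offer{done,err}  (select→offer)
            case done:
              send[Unit] = recv[Unit]
                recv[Unit] = send[Unit]
                  end ↦ end
            case err:
              recv[Bool] = send[Bool]
                offer{data,done,ok} = select{data,done,ok}  (&→⊕)
                  case data:
                    Z ↦ Z
                  case done:
                    Z ↦ Z
                  case ok:
                    Z ↦ Z
        case ok:
          send[Str] = recv[Str]
            select{more,retry} = offer{more,retry}  (select→offer)
              case more:
                offer{err,retry,done} = select{err,retry,done}  (&→⊕)
                  case err:
                    end ↦ end
                  case retry:
                    end ↦ end
                  case done:
                    Z ↦ Z
              case retry:
                send[Unit] = recv[Unit]
                  end ↦ end
        case more:
          send[Int] = recv[Int]
            select{ok,err} = offer{ok,err}  (select→offer)
              case ok:
                send[Bool] = recv[Bool]
                  end ↦ end
              case err:
                select{stop,more,done} = offer{stop,more,done}  (select→offer)
                  case stop:
                    end ↦ end
                  case more:
                    Z ↦ Z
                  case done:
                    end ↦ end

recv[Unit].send[Bool].μZ.offer{done: offer{done: recv[Unit].send[Unit].end, err: send[Bool].select{data: Z, done: Z, ok: Z}}, ok: recv[Str].offer{more: select{err: end, retry: end, done: Z}, retry: recv[Unit].end}, more: recv[Int].offer{ok: recv[Bool].end, err: offer{stop: end, more: Z, done: end}}}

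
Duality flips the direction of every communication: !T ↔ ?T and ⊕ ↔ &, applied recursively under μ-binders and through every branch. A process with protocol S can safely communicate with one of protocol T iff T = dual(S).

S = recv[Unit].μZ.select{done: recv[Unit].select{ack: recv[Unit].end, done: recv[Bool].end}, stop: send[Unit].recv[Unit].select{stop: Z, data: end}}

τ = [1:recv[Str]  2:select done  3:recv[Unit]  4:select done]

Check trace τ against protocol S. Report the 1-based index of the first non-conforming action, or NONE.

1

@1 got recv[Str], protocol expects recv[Unit]  ✗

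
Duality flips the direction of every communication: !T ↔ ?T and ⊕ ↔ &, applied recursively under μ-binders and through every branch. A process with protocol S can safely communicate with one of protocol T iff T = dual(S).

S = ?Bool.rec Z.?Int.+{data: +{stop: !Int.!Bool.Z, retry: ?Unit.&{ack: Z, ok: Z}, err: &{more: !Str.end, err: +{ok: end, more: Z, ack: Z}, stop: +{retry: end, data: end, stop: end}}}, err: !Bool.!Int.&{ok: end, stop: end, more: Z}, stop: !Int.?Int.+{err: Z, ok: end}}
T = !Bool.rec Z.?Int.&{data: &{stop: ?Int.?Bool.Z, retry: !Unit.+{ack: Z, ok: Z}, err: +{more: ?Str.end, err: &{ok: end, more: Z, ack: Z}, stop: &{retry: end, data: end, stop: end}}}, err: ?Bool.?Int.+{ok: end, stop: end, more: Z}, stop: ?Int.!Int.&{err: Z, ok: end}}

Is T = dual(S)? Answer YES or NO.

?Bool ‖ !Bool  match
  rec Z ‖ rec Z  match (μ self-dual)
    ?Int ‖ ?Int  ✗ same direction on both sides — not dual

NO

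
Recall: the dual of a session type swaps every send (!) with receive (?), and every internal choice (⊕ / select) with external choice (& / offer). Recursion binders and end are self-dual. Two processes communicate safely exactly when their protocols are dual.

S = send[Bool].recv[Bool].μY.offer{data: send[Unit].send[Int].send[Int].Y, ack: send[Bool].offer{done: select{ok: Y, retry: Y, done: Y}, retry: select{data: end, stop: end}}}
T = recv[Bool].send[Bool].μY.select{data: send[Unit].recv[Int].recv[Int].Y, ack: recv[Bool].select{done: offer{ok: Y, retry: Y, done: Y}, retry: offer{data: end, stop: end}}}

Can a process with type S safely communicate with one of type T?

NO

send[Bool] ‖ recv[Bool]  ok
  recv[Bool] ‖ send[Bool]  ok
    μY ‖ μY  ok (binder kept)
      offer{data,ack} ‖ select{data,ack}  ok label sets agree
        [data]
          send[Unit] ‖ send[Unit]  ✗ same direction on both sides — not dual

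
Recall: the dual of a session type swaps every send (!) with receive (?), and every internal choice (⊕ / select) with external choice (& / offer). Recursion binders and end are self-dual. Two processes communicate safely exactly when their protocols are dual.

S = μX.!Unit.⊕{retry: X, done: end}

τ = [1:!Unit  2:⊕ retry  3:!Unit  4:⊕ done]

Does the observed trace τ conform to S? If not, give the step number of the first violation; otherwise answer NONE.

NONE

step 1: !Unit  ok  state: ⊕{retry: μX.…, done: end}
step 2: ⊕ retry  ok  state: μX.…
step 3: !Unit  ok  state: ⊕{retry: μX.…, done: end}
step 4: ⊕ done  ok  state: end
trace exhausted — no violation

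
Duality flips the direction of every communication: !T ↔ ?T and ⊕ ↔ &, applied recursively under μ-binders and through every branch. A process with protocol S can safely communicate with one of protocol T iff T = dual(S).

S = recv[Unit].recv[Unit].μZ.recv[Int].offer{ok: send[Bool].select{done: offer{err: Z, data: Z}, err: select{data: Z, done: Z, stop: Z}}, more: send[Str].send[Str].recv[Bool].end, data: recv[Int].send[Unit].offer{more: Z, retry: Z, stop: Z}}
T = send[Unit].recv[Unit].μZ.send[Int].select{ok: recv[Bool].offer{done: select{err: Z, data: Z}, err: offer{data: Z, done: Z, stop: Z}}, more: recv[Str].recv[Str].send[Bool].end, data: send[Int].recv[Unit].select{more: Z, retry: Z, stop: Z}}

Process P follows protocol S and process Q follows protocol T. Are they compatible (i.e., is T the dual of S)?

NO

recv[Unit] | send[Unit]  match
  recv[Unit] | recv[Unit]  ✗ same direction on both sides — not dual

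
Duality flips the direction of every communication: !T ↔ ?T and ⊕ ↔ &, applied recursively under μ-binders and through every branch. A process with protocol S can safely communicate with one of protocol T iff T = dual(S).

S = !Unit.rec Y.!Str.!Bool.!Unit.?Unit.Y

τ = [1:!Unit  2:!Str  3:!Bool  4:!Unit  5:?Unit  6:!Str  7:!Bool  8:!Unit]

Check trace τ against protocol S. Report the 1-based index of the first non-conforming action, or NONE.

NONE

@1 !Unit  match  residual = rec Y.…
@2 !Str  match  residual = !Bool.!Unit.?Unit.rec Y.…
@3 !Bool  match  residual = !Unit.?Unit.rec Y.…
@4 !Unit  match  residual = ?Unit.rec Y.…
@5 ?Unit  match  residual = rec Y.…
@6 !Str  match  residual = !Bool.!Unit.?Unit.rec Y.…
@7 !Bool  match  residual = !Unit.?Unit.rec Y.…
@8 !Unit  match  residual = ?Unit.rec Y.…
trace exhausted — no violation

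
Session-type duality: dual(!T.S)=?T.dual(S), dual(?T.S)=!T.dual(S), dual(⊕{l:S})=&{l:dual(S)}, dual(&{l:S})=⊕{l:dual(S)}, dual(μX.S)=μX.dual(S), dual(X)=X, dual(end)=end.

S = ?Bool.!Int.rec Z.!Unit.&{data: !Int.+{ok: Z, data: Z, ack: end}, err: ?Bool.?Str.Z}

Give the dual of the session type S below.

!Bool.?Int.rec Z.?Unit.+{data: ?Int.&{ok: Z, data: Z, ack: end}, err: !Bool.!Str.Z}

?Bool ↦ !Bool
  !Int ↦ ?Int
    rec Z ↦ rec Z  (rec unchanged)
      !Unit ↦ ?Unit
        &{data,err} ↦ +{data,err}  (offer→select)
          case data:
            !Int ↦ ?Int
              +{ok,data,ack} ↦ &{ok,data,ack}  (select→offer)
                case ok:
                  dual(Z) = Z
                case data:
                  dual(Z) = Z
                case ack:
                  dual(end) = end
          case err:
            ?Bool ↦ !Bool
              ?Str ↦ !Str
                dual(Z) = Z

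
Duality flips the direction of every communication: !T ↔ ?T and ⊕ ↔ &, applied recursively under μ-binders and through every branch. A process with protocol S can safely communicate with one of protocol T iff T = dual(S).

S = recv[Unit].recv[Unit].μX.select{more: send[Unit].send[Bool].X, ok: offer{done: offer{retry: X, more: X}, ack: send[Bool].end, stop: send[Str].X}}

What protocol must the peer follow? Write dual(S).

recv[Unit] → send[Unit]
  recv[Unit] → send[Unit]
    μX → μX  (binder kept)
      select{more,ok} → offer{more,ok}  (⊕→&)
        [more]
          send[Unit] → recv[Unit]
            send[Bool] → recv[Bool]
              X self-dual
        [ok]
          offer{done,ack,stop} → select{done,ack,stop}  (offer→select)
            [done]
              offer{retry,more} → select{retry,more}  (offer→select)
                [retry]
                  X self-dual
                [more]
                  X self-dual
            [ack]
              send[Bool] → recv[Bool]
                end self-dual
            [stop]
              send[Str] → recv[Str]
                X self-dual

send[Unit].send[Unit].μX.offer{more: recv[Unit].recv[Bool].X, ok: select{done: select{retry: X, more: X}, ack: recv[Bool].end, stop: recv[Str].X}}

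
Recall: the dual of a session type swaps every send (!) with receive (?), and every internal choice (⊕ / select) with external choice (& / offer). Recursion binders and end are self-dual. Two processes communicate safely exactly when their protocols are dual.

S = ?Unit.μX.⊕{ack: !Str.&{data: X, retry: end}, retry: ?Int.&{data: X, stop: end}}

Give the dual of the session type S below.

!Unit.μX.&{ack: ?Str.⊕{data: X, retry: end}, retry: !Int.⊕{data: X, stop: end}}

?Unit ↦ !Unit
  μX ↦ μX  (rec unchanged)
    ⊕{ack,retry} ↦ &{ack,retry}  (⊕→&)
      • ack:
        !Str ↦ ?Str
          &{data,retry} ↦ ⊕{data,retry}  (external→internal)
            • data:
              dual(X) = X
            • retry:
              dual(end) = end
      • retry:
        ?Int ↦ !Int
          &{data,stop} ↦ ⊕{data,stop}  (external→internal)
            • data:
              dual(X) = X
            • stop:
              dual(end) = end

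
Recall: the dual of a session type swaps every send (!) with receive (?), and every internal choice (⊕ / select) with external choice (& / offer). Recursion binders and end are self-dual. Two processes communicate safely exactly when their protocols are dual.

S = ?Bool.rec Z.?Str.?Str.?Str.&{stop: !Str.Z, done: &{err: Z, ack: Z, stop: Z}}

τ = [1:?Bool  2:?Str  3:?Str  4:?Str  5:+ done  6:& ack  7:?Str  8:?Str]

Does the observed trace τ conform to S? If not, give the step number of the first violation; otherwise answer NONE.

@1 ?Bool  ✓  state: rec Z.…
@2 ?Str  ✓  state: ?Str.?Str.&{stop: !Str.rec Z.…, done: &{err: rec Z.…, ack: rec Z.…, stop: rec Z.…}}
@3 ?Str  ✓  state: ?Str.&{stop: !Str.rec Z.…, done: &{err: rec Z.…, ack: rec Z.…, stop: rec Z.…}}
@4 ?Str  ✓  state: &{stop: !Str.rec Z.…, done: &{err: rec Z.…, ack: rec Z.…, stop: rec Z.…}}
@5 got + done, protocol expects & stop or & done  ✗

5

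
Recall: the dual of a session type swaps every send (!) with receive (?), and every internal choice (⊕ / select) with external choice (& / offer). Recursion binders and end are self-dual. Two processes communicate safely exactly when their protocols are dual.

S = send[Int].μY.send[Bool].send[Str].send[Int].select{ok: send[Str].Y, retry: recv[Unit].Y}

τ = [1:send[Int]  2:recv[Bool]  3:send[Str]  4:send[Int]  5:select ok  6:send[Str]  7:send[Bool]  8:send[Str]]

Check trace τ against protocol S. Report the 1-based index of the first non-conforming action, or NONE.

2

[1] send[Int]  ok  now at μY.…
[2] got recv[Bool], protocol expects send[Bool]  ✗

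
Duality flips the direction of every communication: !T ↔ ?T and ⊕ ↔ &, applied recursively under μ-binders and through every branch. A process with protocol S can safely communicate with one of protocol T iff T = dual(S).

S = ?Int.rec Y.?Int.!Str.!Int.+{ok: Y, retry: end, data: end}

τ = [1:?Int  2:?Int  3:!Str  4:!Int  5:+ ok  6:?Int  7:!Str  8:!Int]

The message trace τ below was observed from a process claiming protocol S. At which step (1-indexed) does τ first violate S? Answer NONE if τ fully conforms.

[1] ?Int  ok  residual = rec Y.…
[2] ?Int  ok  residual = !Str.!Int.+{ok: rec Y.…, retry: end, data: end}
[3] !Str  ok  residual = !Int.+{ok: rec Y.…, retry: end, data: end}
[4] !Int  ok  residual = +{ok: rec Y.…, retry: end, data: end}
[5] + ok  ok  residual = rec Y.…
[6] ?Int  ok  residual = !Str.!Int.+{ok: rec Y.…, retry: end, data: end}
[7] !Str  ok  residual = !Int.+{ok: rec Y.…, retry: end, data: end}
[8] !Int  ok  residual = +{ok: rec Y.…, retry: end, data: end}
trace exhausted — no violation

NONE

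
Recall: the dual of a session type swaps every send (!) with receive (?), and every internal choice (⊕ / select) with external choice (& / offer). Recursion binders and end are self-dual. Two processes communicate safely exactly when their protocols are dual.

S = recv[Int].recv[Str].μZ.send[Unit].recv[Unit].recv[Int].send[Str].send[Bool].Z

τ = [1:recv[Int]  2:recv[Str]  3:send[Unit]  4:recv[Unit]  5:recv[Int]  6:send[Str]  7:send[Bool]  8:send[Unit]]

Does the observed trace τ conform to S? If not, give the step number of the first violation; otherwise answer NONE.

@1 recv[Int]  ok  state: recv[Str].μZ.…
@2 recv[Str]  ok  state: μZ.…
@3 send[Unit]  ok  state: recv[Unit].recv[Int].send[Str].send[Bool].μZ.…
@4 recv[Unit]  ok  state: recv[Int].send[Str].send[Bool].μZ.…
@5 recv[Int]  ok  state: send[Str].send[Bool].μZ.…
@6 send[Str]  ok  state: send[Bool].μZ.…
@7 send[Bool]  ok  state: μZ.…
@8 send[Unit]  ok  state: recv[Unit].recv[Int].send[Str].send[Bool].μZ.…
trace exhausted — no violation

NONE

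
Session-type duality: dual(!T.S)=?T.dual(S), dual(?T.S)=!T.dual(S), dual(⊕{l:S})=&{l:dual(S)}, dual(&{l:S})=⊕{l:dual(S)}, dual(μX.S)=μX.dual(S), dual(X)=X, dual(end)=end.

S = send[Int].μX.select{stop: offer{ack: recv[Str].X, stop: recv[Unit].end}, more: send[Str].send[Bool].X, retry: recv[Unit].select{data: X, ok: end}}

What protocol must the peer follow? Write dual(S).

recv[Int].μX.offer{stop: select{ack: send[Str].X, stop: send[Unit].end}, more: recv[Str].recv[Bool].X, retry: send[Unit].offer{data: X, ok: end}}

send[Int] = recv[Int]
  μX = μX  (rec unchanged)
    select{stop,more,retry} = offer{stop,more,retry}  (⊕→&)
      • stop:
        offer{ack,stop} = select{ack,stop}  (external→internal)
          • ack:
            recv[Str] = send[Str]
              dual(X) = X
          • stop:
            recv[Unit] = send[Unit]
              dual(end) = end
      • more:
        send[Str] = recv[Str]
          send[Bool] = recv[Bool]
            dual(X) = X
      • retry:
        recv[Unit] = send[Unit]
          select{data,ok} = offer{data,ok}  (⊕→&)
            • data:
              dual(X) = X
            • ok:
              dual(end) = end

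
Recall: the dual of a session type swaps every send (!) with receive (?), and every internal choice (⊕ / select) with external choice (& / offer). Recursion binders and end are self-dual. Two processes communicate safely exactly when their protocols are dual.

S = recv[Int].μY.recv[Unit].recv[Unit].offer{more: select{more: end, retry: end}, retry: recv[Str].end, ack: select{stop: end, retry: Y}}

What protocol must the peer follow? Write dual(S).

send[Int].μY.send[Unit].send[Unit].select{more: offer{more: end, retry: end}, retry: send[Str].end, ack: offer{stop: end, retry: Y}}

recv[Int] ↦ send[Int]
  μY ↦ μY  (μ self-dual)
    recv[Unit] ↦ send[Unit]
      recv[Unit] ↦ send[Unit]
        offer{more,retry,ack} ↦ select{more,retry,ack}  (&→⊕)
          case more:
            select{more,retry} ↦ offer{more,retry}  (internal→external)
              case more:
                dual(end) = end
              case retry:
                dual(end) = end
          case retry:
            recv[Str] ↦ send[Str]
              dual(end) = end
          case ack:
            select{stop,retry} ↦ offer{stop,retry}  (internal→external)
              case stop:
                dual(end) = end
              case retry:
                dual(Y) = Y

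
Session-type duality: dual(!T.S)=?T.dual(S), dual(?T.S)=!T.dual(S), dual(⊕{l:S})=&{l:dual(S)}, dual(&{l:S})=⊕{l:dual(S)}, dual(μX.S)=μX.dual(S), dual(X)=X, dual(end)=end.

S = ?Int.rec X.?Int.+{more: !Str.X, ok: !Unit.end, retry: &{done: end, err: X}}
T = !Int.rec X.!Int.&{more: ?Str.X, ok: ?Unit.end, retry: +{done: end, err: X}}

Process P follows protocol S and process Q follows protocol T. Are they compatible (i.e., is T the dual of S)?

YES

?Int vs !Int  match
  rec X vs rec X  match (rec unchanged)
    ?Int vs !Int  match
      +{more,ok,retry} vs &{more,ok,retry}  match same labels
        case more:
          !Str vs ?Str  match
            X vs X  match
        case ok:
          !Unit vs ?Unit  match
            end vs end  match
        case retry:
          &{done,err} vs +{done,err}  match same labels
            case done:
              end vs end  match
            case err:
              X vs X  match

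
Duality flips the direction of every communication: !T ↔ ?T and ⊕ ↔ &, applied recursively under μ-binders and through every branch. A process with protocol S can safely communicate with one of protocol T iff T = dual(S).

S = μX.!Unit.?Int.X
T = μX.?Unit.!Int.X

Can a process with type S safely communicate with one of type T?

YES

μX | μX  match (rec unchanged)
  !Unit | ?Unit  match
    ?Int | !Int  match
      X | X  match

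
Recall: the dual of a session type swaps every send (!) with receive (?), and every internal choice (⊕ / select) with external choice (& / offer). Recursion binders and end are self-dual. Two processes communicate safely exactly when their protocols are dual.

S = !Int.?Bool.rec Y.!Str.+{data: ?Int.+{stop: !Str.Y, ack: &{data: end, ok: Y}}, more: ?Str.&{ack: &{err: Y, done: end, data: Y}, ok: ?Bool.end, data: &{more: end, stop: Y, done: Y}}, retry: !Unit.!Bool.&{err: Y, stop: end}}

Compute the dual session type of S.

?Int.!Bool.rec Y.?Str.&{data: !Int.&{stop: ?Str.Y, ack: +{data: end, ok: Y}}, more: !Str.+{ack: +{err: Y, done: end, data: Y}, ok: !Bool.end, data: +{more: end, stop: Y, done: Y}}, retry: ?Unit.?Bool.+{err: Y, stop: end}}

!Int ↦ ?Int
  ?Bool ↦ !Bool
    rec Y ↦ rec Y  (rec unchanged)
      !Str ↦ ?Str
        +{data,more,retry} ↦ &{data,more,retry}  (select→offer)
          • data:
            ?Int ↦ !Int
              +{stop,ack} ↦ &{stop,ack}  (select→offer)
                • stop:
                  !Str ↦ ?Str
                    dual(Y) = Y
                • ack:
                  &{data,ok} ↦ +{data,ok}  (&→⊕)
                    • data:
                      dual(end) = end
                    • ok:
                      dual(Y) = Y
          • more:
            ?Str ↦ !Str
              &{ack,ok,data} ↦ +{ack,ok,data}  (&→⊕)
                • ack:
                  &{err,done,data} ↦ +{err,done,data}  (&→⊕)
                    • err:
                      dual(Y) = Y
                    • done:
                      dual(end) = end
                    • data:
                      dual(Y) = Y
                • ok:
                  ?Bool ↦ !Bool
                    dual(end) = end
                • data:
                  &{more,stop,done} ↦ +{more,stop,done}  (&→⊕)
                    • more:
                      dual(end) = end
                    • stop:
                      dual(Y) = Y
                    • done:
                      dual(Y) = Y
          • retry:
            !Unit ↦ ?Unit
              !Bool ↦ ?Bool
                &{err,stop} ↦ +{err,stop}  (&→⊕)
                  • err:
                    dual(Y) = Y
                  • stop:
                    dual(end) = end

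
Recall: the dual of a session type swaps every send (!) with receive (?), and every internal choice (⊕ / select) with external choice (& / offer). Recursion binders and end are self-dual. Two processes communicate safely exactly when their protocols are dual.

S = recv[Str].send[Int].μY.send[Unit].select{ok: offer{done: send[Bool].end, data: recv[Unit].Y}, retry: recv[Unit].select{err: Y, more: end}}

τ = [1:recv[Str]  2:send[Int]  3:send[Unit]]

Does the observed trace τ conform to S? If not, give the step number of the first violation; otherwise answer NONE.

NONE

@1 recv[Str]  match  state: send[Int].μY.…
@2 send[Int]  match  state: μY.…
@3 send[Unit]  match  state: select{ok: offer{done: send[Bool].end, data: recv[Unit].μY.…}, retry: recv[Unit].select{err: μY.…, more: end}}
τ conforms to S (length 3)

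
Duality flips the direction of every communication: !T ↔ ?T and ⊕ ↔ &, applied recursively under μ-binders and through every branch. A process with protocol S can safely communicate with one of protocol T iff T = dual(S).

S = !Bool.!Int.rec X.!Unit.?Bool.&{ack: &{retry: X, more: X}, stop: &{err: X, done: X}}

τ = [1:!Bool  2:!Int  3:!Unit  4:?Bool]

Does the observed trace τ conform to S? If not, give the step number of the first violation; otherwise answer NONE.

step 1: !Bool  ✓  now at !Int.rec X.…
step 2: !Int  ✓  now at rec X.…
step 3: !Unit  ✓  now at ?Bool.&{ack: &{retry: rec X.…, more: rec X.…}, stop: &{err: rec X.…, done: rec X.…}}
step 4: ?Bool  ✓  now at &{ack: &{retry: rec X.…, more: rec X.…}, stop: &{err: rec X.…, done: rec X.…}}
τ conforms to S (length 4)

NONE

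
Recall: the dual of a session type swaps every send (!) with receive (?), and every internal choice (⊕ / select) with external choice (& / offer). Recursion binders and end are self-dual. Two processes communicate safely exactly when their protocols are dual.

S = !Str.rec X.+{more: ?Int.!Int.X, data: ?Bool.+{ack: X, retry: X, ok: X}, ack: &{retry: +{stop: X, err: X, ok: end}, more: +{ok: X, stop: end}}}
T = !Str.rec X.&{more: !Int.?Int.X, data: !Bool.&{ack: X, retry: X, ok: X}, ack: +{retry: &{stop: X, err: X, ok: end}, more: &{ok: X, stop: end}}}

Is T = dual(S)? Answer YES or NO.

!Str ‖ !Str  ✗ same direction on both sides — not dual

NO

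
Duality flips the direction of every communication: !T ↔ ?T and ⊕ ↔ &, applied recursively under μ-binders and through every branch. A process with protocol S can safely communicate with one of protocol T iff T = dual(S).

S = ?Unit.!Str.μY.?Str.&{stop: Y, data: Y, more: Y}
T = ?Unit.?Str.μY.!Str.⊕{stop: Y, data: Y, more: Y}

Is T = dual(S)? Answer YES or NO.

NO

?Unit | ?Unit  ✗ same direction on both sides — not dual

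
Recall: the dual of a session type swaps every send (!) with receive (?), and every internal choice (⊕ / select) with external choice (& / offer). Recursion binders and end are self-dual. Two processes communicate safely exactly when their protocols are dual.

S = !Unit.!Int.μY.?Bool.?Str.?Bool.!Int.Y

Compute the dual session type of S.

!Unit ↦ ?Unit
  !Int ↦ ?Int
    μY ↦ μY  (rec unchanged)
      ?Bool ↦ !Bool
        ?Str ↦ !Str
          ?Bool ↦ !Bool
            !Int ↦ ?Int
              Y self-dual

?Unit.?Int.μY.!Bool.!Str.!Bool.?Int.Y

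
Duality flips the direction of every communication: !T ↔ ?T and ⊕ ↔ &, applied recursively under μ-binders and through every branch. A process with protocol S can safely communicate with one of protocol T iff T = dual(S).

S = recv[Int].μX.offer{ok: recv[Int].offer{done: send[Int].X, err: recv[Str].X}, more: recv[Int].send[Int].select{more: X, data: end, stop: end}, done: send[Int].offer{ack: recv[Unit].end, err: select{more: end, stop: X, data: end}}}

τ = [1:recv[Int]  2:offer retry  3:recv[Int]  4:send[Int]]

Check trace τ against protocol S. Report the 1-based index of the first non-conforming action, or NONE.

[1] recv[Int]  ✓  residual = μX.…
[2] got offer retry, protocol expects offer ok or offer more or offer done  ✗

2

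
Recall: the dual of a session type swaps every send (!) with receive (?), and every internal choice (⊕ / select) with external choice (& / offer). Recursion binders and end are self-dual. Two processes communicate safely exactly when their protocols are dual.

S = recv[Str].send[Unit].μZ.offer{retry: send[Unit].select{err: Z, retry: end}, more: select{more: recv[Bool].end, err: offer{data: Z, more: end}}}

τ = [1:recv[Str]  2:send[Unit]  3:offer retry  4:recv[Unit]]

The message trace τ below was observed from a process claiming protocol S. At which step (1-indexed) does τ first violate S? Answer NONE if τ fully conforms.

@1 recv[Str]  ✓  residual = send[Unit].μZ.…
@2 send[Unit]  ✓  residual = μZ.…
@3 offer retry  ✓  residual = send[Unit].select{err: μZ.…, retry: end}
@4 got recv[Unit], protocol expects send[Unit]  ✗

4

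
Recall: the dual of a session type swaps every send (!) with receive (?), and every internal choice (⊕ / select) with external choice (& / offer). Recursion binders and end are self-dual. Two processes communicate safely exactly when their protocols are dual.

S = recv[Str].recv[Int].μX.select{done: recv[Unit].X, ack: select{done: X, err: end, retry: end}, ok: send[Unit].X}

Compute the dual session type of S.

send[Str].send[Int].μX.offer{done: send[Unit].X, ack: offer{done: X, err: end, retry: end}, ok: recv[Unit].X}

recv[Str] ↦ send[Str]
  recv[Int] ↦ send[Int]
    μX ↦ μX  (μ self-dual)
      select{done,ack,ok} ↦ offer{done,ack,ok}  (internal→external)
        case done:
          recv[Unit] ↦ send[Unit]
            X self-dual
        case ack:
          select{done,err,retry} ↦ offer{done,err,retry}  (internal→external)
            case done:
              X self-dual
            case err:
              end self-dual
            case retry:
              end self-dual
        case ok:
          send[Unit] ↦ recv[Unit]
            X self-dual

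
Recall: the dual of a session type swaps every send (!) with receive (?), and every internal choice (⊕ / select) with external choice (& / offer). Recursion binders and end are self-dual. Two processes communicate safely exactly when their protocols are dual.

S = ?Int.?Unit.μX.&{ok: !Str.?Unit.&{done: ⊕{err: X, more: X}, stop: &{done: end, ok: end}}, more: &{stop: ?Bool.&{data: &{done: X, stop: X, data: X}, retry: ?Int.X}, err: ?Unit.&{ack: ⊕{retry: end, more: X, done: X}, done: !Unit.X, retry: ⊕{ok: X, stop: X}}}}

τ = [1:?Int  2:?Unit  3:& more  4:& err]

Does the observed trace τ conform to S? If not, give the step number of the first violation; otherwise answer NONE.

@1 ?Int  ✓  residual = ?Unit.μX.…
@2 ?Unit  ✓  residual = μX.…
@3 & more  ✓  residual = &{stop: ?Bool.&{data: &{done: μX.…, stop: μX.…, data: μX.…}, retry: ?Int.μX.…}, err: ?Unit.&{ack: ⊕{retry: end, more: μX.…, done: μX.…}, done: !Unit.μX.…, retry: ⊕{ok: μX.…, stop: μX.…}}}
@4 & err  ✓  residual = ?Unit.&{ack: ⊕{retry: end, more: μX.…, done: μX.…}, done: !Unit.μX.…, retry: ⊕{ok: μX.…, stop: μX.…}}
trace exhausted — no violation

NONE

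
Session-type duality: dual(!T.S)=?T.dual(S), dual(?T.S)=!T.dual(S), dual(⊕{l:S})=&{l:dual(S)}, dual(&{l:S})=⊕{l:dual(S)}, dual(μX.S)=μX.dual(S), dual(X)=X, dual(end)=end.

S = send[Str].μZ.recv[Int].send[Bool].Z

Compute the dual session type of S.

send[Str] = recv[Str]
  μZ = μZ  (rec unchanged)
    recv[Int] = send[Int]
      send[Bool] = recv[Bool]
        Z ↦ Z

recv[Str].μZ.send[Int].recv[Bool].Z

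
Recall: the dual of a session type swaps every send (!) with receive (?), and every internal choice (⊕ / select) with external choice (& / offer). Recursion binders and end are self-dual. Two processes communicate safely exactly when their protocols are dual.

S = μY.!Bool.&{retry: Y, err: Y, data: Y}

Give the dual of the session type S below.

μY.?Bool.⊕{retry: Y, err: Y, data: Y}

μY ↦ μY  (binder kept)
  !Bool ↦ ?Bool
    &{retry,err,data} ↦ ⊕{retry,err,data}  (offer→select)
      [retry]
        Y ↦ Y
      [err]
        Y ↦ Y
      [data]
        Y ↦ Y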